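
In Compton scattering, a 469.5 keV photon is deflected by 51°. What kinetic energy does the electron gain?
119.2775 keV

By energy conservation: K_e = E_initial - E_final

First find the scattered photon energy:
Initial wavelength: λ = hc/E = 2.6408 pm
Compton shift: Δλ = λ_C(1 - cos(51°)) = 0.8994 pm
Final wavelength: λ' = 2.6408 + 0.8994 = 3.5402 pm
Final photon energy: E' = hc/λ' = 350.2225 keV

Electron kinetic energy:
K_e = E - E' = 469.5000 - 350.2225 = 119.2775 keV

(Intermediate values are shown rounded; full precision is carried through to the final answer.)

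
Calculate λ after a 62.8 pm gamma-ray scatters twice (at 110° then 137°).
70.2570 pm

Apply Compton shift twice:

First scattering at θ₁ = 110°:
Δλ₁ = λ_C(1 - cos(110°))
Δλ₁ = 2.4263 × 1.3420
Δλ₁ = 3.2562 pm

After first scattering:
λ₁ = 62.8 + 3.2562 = 66.0562 pm

Second scattering at θ₂ = 137°:
Δλ₂ = λ_C(1 - cos(137°))
Δλ₂ = 2.4263 × 1.7314
Δλ₂ = 4.2008 pm

Final wavelength:
λ₂ = 66.0562 + 4.2008 = 70.2570 pm

Total shift: Δλ_total = 3.2562 + 4.2008 = 7.4570 pm

(Intermediate values are shown rounded; full precision is carried through to the final answer.)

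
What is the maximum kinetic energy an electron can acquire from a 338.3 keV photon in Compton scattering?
192.7366 keV

Maximum energy transfer occurs at θ = 180° (backscattering).

Initial photon: E₀ = 338.3 keV → λ₀ = 3.6649 pm

Maximum Compton shift (at 180°):
Δλ_max = 2λ_C = 2 × 2.4263 = 4.8526 pm

Final wavelength:
λ' = 3.6649 + 4.8526 = 8.5175 pm

Minimum photon energy (maximum energy to electron):
E'_min = hc/λ' = 145.5634 keV

Maximum electron kinetic energy:
K_max = E₀ - E'_min = 338.3000 - 145.5634 = 192.7366 keV

(Intermediate values are shown rounded; full precision is carried through to the final answer.)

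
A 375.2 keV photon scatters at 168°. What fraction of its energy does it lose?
0.5922 (or 59.22%)

Calculate initial and final photon energies:

Initial: E₀ = 375.2 keV → λ₀ = 3.3045 pm
Compton shift: Δλ = 4.7996 pm
Final wavelength: λ' = 8.1041 pm
Final energy: E' = 152.9898 keV

Fractional energy loss:
(E₀ - E')/E₀ = (375.2000 - 152.9898)/375.2000
= 222.2102/375.2000
= 0.5922
= 59.22%

(Intermediate values are shown rounded; full precision is carried through to the final answer.)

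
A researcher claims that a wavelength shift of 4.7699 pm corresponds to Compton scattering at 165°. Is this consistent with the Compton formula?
Yes, consistent

Calculate the expected shift for θ = 165°:

Δλ_expected = λ_C(1 - cos(165°))
Δλ_expected = 2.4263 × (1 - cos(165°))
Δλ_expected = 2.4263 × 1.9659
Δλ_expected = 4.7699 pm

Given shift: 4.7699 pm
Expected shift: 4.7699 pm
Difference: 0.0000 pm

The values match. This is consistent with Compton scattering at the stated angle.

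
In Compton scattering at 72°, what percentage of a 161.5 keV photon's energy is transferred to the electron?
0.1792 (or 17.92%)

Calculate initial and final photon energies:

Initial: E₀ = 161.5 keV → λ₀ = 7.6770 pm
Compton shift: Δλ = 1.6765 pm
Final wavelength: λ' = 9.3536 pm
Final energy: E' = 132.5527 keV

Fractional energy loss:
(E₀ - E')/E₀ = (161.5000 - 132.5527)/161.5000
= 28.9473/161.5000
= 0.1792
= 17.92%

(Intermediate values are shown rounded; full precision is carried through to the final answer.)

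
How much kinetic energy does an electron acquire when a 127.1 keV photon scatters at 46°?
8.9715 keV

By energy conservation: K_e = E_initial - E_final

First find the scattered photon energy:
Initial wavelength: λ = hc/E = 9.7549 pm
Compton shift: Δλ = λ_C(1 - cos(46°)) = 0.7409 pm
Final wavelength: λ' = 9.7549 + 0.7409 = 10.4957 pm
Final photon energy: E' = hc/λ' = 118.1285 keV

Electron kinetic energy:
K_e = E - E' = 127.1000 - 118.1285 = 8.9715 keV

(Intermediate values are shown rounded; full precision is carried through to the final answer.)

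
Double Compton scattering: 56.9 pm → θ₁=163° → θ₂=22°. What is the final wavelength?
61.8233 pm

Apply Compton shift twice:

First scattering at θ₁ = 163°:
Δλ₁ = λ_C(1 - cos(163°))
Δλ₁ = 2.4263 × 1.9563
Δλ₁ = 4.7466 pm

After first scattering:
λ₁ = 56.9 + 4.7466 = 61.6466 pm

Second scattering at θ₂ = 22°:
Δλ₂ = λ_C(1 - cos(22°))
Δλ₂ = 2.4263 × 0.0728
Δλ₂ = 0.1767 pm

Final wavelength:
λ₂ = 61.6466 + 0.1767 = 61.8233 pm

Total shift: Δλ_total = 4.7466 + 0.1767 = 4.9233 pm

(Intermediate values are shown rounded; full precision is carried through to the final answer.)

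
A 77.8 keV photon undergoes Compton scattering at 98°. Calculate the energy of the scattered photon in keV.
66.3008 keV

First convert energy to wavelength:
λ = hc/E, with hc ≈ 1239.842 keV·pm (i.e. 1239.842 eV·nm)

For E = 77.8 keV = 77800 eV:
λ = 1239.842 keV·pm / 77.8 keV
λ = 15.9363 pm

Calculate the Compton shift:
Δλ = λ_C(1 - cos(98°)) = 2.4263 × 1.1392
Δλ = 2.7640 pm

Final wavelength:
λ' = 15.9363 + 2.7640 = 18.7003 pm

Final energy:
E' = hc/λ' = 1239.842 / 18.7003 = 66.3008 keV

(Intermediate values are shown rounded; full precision is carried through to the final answer.)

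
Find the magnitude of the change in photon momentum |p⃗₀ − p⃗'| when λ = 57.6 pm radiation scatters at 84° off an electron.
1.5118e-23 kg·m/s

Photon momentum magnitude is p = h/λ.

Initial momentum:
p₀ = h/λ = 6.6261e-34/5.7600e-11 = 1.1504e-23 kg·m/s

After scattering:
λ' = λ + Δλ = 57.6 + 2.1727 = 59.7727 pm
p' = h/λ' = 6.6261e-34/5.9773e-11 = 1.1085e-23 kg·m/s

Momentum is a vector; the scattered photon's direction makes angle θ = 84° with the incident direction. The magnitude of the vector change Δp⃗ = p⃗₀ − p⃗' is found from the law of cosines:
|Δp⃗|² = p₀² + p'² − 2p₀p'cos θ
|Δp⃗|² = (1.1504e-23)² + (1.1085e-23)² − 2·1.1504e-23·1.1085e-23·cos(84°)
|Δp⃗| = 1.5118e-23 kg·m/s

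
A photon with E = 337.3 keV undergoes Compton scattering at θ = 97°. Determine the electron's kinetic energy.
143.5077 keV

By energy conservation: K_e = E_initial - E_final

First find the scattered photon energy:
Initial wavelength: λ = hc/E = 3.6758 pm
Compton shift: Δλ = λ_C(1 - cos(97°)) = 2.7220 pm
Final wavelength: λ' = 3.6758 + 2.7220 = 6.3978 pm
Final photon energy: E' = hc/λ' = 193.7923 keV

Electron kinetic energy:
K_e = E - E' = 337.3000 - 193.7923 = 143.5077 keV

(Intermediate values are shown rounded; full precision is carried through to the final answer.)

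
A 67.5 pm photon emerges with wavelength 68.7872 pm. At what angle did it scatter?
62.00°

First find the wavelength shift:
Δλ = λ' - λ = 68.7872 - 67.5 = 1.2872 pm

Using Δλ = λ_C(1 - cos θ), with λ_C = h/(m_e·c) ≈ 2.42631024 pm:
cos θ = 1 - Δλ/λ_C
cos θ = 1 - 1.2872/2.42631024
cos θ = 0.469483

θ = arccos(0.469483)
θ = 62.00°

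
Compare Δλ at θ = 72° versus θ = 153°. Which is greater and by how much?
153° produces the larger shift by a factor of 2.737

Calculate both shifts using Δλ = λ_C(1 - cos θ):

For θ₁ = 72°:
Δλ₁ = 2.4263 × (1 - cos(72°))
Δλ₁ = 2.4263 × 0.6910
Δλ₁ = 1.6765 pm

For θ₂ = 153°:
Δλ₂ = 2.4263 × (1 - cos(153°))
Δλ₂ = 2.4263 × 1.8910
Δλ₂ = 4.5882 pm

The 153° angle produces the larger shift.
Ratio: 4.5882/1.6765 = 2.737

(Intermediate values are shown rounded; full precision is carried through to the final answer.)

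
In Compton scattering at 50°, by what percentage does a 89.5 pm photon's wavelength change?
0.9684%

Calculate the Compton shift:
Δλ = λ_C(1 - cos(50°))
Δλ = 2.4263 × (1 - cos(50°))
Δλ = 2.4263 × 0.3572
Δλ = 0.8667 pm

Percentage change:
(Δλ/λ₀) × 100 = (0.8667/89.5) × 100
= 0.9684%

(Intermediate values are shown rounded; full precision is carried through to the final answer.)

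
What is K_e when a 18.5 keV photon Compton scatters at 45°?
0.1941 keV

By energy conservation: K_e = E_initial - E_final

First find the scattered photon energy:
Initial wavelength: λ = hc/E = 67.0185 pm
Compton shift: Δλ = λ_C(1 - cos(45°)) = 0.7106 pm
Final wavelength: λ' = 67.0185 + 0.7106 = 67.7291 pm
Final photon energy: E' = hc/λ' = 18.3059 keV

Electron kinetic energy:
K_e = E - E' = 18.5000 - 18.3059 = 0.1941 keV

(Intermediate values are shown rounded; full precision is carried through to the final answer.)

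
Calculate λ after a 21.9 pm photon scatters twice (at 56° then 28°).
23.2535 pm

Apply Compton shift twice:

First scattering at θ₁ = 56°:
Δλ₁ = λ_C(1 - cos(56°))
Δλ₁ = 2.4263 × 0.4408
Δλ₁ = 1.0695 pm

After first scattering:
λ₁ = 21.9 + 1.0695 = 22.9695 pm

Second scattering at θ₂ = 28°:
Δλ₂ = λ_C(1 - cos(28°))
Δλ₂ = 2.4263 × 0.1171
Δλ₂ = 0.2840 pm

Final wavelength:
λ₂ = 22.9695 + 0.2840 = 23.2535 pm

Total shift: Δλ_total = 1.0695 + 0.2840 = 1.3535 pm

(Intermediate values are shown rounded; full precision is carried through to the final answer.)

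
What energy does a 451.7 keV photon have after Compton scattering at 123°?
190.9621 keV

First convert energy to wavelength:
λ = hc/E, with hc ≈ 1239.842 keV·pm (i.e. 1239.842 eV·nm)

For E = 451.7 keV = 451700 eV:
λ = 1239.842 keV·pm / 451.7 keV
λ = 2.7448 pm

Calculate the Compton shift:
Δλ = λ_C(1 - cos(123°)) = 2.4263 × 1.5446
Δλ = 3.7478 pm

Final wavelength:
λ' = 2.7448 + 3.7478 = 6.4926 pm

Final energy:
E' = hc/λ' = 1239.842 / 6.4926 = 190.9621 keV

(Intermediate values are shown rounded; full precision is carried through to the final answer.)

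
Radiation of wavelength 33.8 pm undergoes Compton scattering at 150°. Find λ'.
38.3276 pm

Using the Compton formula: λ' = λ + λ_C(1 − cos θ)

For θ = 150°, cos θ = -√3/2 (exact) ≈ -0.8660, so:
1 − cos 150° = 1 − (-√3/2) ≈ 1.8660

Δλ = λ_C × 1.8660 = 2.4263 × 1.8660 = 4.5276 pm

λ' = 33.8 + 4.5276 = 38.3276 pm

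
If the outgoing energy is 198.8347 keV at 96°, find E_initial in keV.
348.7000 keV

Convert final energy to wavelength (hc ≈ 1239.842 keV·pm):
λ' = hc/E' = 1239.842 / 198.8347 = 6.2355 pm

Calculate the Compton shift:
Δλ = λ_C(1 - cos(96°))
Δλ = 2.4263 × (1 - cos(96°))
Δλ = 2.6799 pm

Initial wavelength:
λ = λ' - Δλ = 6.2355 - 2.6799 = 3.5556 pm

Initial energy:
E = hc/λ = 1239.842 / 3.5556 = 348.7000 keV

(Intermediate values are shown rounded; full precision is carried through to the final answer.)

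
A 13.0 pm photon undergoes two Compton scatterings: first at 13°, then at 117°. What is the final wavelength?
16.5900 pm

Apply Compton shift twice:

First scattering at θ₁ = 13°:
Δλ₁ = λ_C(1 - cos(13°))
Δλ₁ = 2.4263 × 0.0256
Δλ₁ = 0.0622 pm

After first scattering:
λ₁ = 13.0 + 0.0622 = 13.0622 pm

Second scattering at θ₂ = 117°:
Δλ₂ = λ_C(1 - cos(117°))
Δλ₂ = 2.4263 × 1.4540
Δλ₂ = 3.5278 pm

Final wavelength:
λ₂ = 13.0622 + 3.5278 = 16.5900 pm

Total shift: Δλ_total = 0.0622 + 3.5278 = 3.5900 pm

(Intermediate values are shown rounded; full precision is carried through to the final answer.)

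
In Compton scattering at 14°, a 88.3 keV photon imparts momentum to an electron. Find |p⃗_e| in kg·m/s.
1.1475e-23 kg·m/s

The electron is initially at rest, so by conservation of momentum:
p⃗_e = p⃗₀ − p⃗'  (incident photon momentum minus scattered photon momentum)

Photon momentum magnitudes (p = h/λ = E/c):
λ₀ = hc/E₀ = 14.0412 pm → p₀ = h/λ₀ = 4.7190e-23 kg·m/s
Δλ = λ_C(1 − cos 14°) = 0.0721 pm
λ' = 14.1133 pm → p' = h/λ' = 4.6949e-23 kg·m/s

The scattered photon makes angle θ = 14° with the incident direction, so by the law of cosines:
|p⃗_e|² = p₀² + p'² − 2p₀p'cos θ
|p⃗_e|² = (4.7190e-23)² + (4.6949e-23)² − 2·4.7190e-23·4.6949e-23·cos(14°)
|p⃗_e| = 1.1475e-23 kg·m/s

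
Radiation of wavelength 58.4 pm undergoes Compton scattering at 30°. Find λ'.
58.7251 pm

Using the Compton formula: λ' = λ + λ_C(1 − cos θ)

For θ = 30°, cos θ = √3/2 (exact) ≈ 0.8660, so:
1 − cos 30° = 1 − (√3/2) ≈ 0.1340

Δλ = λ_C × 0.1340 = 2.4263 × 0.1340 = 0.3251 pm

λ' = 58.4 + 0.3251 = 58.7251 pm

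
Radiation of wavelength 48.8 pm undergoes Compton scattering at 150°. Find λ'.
53.3276 pm

Using the Compton formula: λ' = λ + λ_C(1 − cos θ)

For θ = 150°, cos θ = -√3/2 (exact) ≈ -0.8660, so:
1 − cos 150° = 1 − (-√3/2) ≈ 1.8660

Δλ = λ_C × 1.8660 = 2.4263 × 1.8660 = 4.5276 pm

λ' = 48.8 + 4.5276 = 53.3276 pm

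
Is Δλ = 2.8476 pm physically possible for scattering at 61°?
No, inconsistent

Calculate the expected shift for θ = 61°:

Δλ_expected = λ_C(1 - cos(61°))
Δλ_expected = 2.4263 × (1 - cos(61°))
Δλ_expected = 2.4263 × 0.5152
Δλ_expected = 1.2500 pm

Given shift: 2.8476 pm
Expected shift: 1.2500 pm
Difference: 1.5976 pm

The values do not match. The given shift corresponds to θ ≈ 100.0°, not 61°.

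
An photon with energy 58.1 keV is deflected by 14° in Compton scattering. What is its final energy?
57.9044 keV

First convert energy to wavelength:
λ = hc/E, with hc ≈ 1239.842 keV·pm (i.e. 1239.842 eV·nm)

For E = 58.1 keV = 58100 eV:
λ = 1239.842 keV·pm / 58.1 keV
λ = 21.3398 pm

Calculate the Compton shift:
Δλ = λ_C(1 - cos(14°)) = 2.4263 × 0.0297
Δλ = 0.0721 pm

Final wavelength:
λ' = 21.3398 + 0.0721 = 21.4119 pm

Final energy:
E' = hc/λ' = 1239.842 / 21.4119 = 57.9044 keV

(Intermediate values are shown rounded; full precision is carried through to the final answer.)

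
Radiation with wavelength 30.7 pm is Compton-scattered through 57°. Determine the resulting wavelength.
31.8048 pm

Using the Compton scattering formula:
λ' = λ + Δλ = λ + λ_C(1 - cos θ)

Given:
- Initial wavelength λ = 30.7 pm
- Scattering angle θ = 57°
- Compton wavelength λ_C ≈ 2.4263 pm

Calculate the shift:
Δλ = 2.4263 × (1 - cos(57°))
Δλ = 2.4263 × 0.4554
Δλ = 1.1048 pm

Final wavelength:
λ' = 30.7 + 1.1048 = 31.8048 pm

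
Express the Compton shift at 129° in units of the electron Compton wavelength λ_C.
1.6293 λ_C

The Compton shift formula is:
Δλ = λ_C(1 - cos θ)

Dividing both sides by λ_C:
Δλ/λ_C = 1 - cos θ

For θ = 129°:
Δλ/λ_C = 1 - cos(129°)
Δλ/λ_C = 1 - -0.6293
Δλ/λ_C = 1.6293

This means the shift is 1.6293 × λ_C = 3.9532 pm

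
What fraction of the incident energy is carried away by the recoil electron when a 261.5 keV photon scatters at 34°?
0.0805 (or 8.05%)

Calculate initial and final photon energies:

Initial: E₀ = 261.5 keV → λ₀ = 4.7413 pm
Compton shift: Δλ = 0.4148 pm
Final wavelength: λ' = 5.1561 pm
Final energy: E' = 240.4623 keV

Fractional energy loss:
(E₀ - E')/E₀ = (261.5000 - 240.4623)/261.5000
= 21.0377/261.5000
= 0.0805
= 8.05%

(Intermediate values are shown rounded; full precision is carried through to the final answer.)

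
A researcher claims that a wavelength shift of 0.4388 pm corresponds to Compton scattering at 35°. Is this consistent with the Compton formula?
Yes, consistent

Calculate the expected shift for θ = 35°:

Δλ_expected = λ_C(1 - cos(35°))
Δλ_expected = 2.4263 × (1 - cos(35°))
Δλ_expected = 2.4263 × 0.1808
Δλ_expected = 0.4388 pm

Given shift: 0.4388 pm
Expected shift: 0.4388 pm
Difference: 0.0000 pm

The values match. This is consistent with Compton scattering at the stated angle.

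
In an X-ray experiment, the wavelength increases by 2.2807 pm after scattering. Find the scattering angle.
86.56°

From the Compton formula Δλ = λ_C(1 - cos θ), we can solve for θ:

cos θ = 1 - Δλ/λ_C

Given:
- Δλ = 2.2807 pm
- λ_C = h/(m_e·c) ≈ 2.42631024 pm

cos θ = 1 - 2.2807/2.42631024
cos θ = 1 - 0.939987
cos θ = 0.060013

θ = arccos(0.060013)
θ = 86.56°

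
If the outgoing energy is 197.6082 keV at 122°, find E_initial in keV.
483.9003 keV

Convert final energy to wavelength (hc ≈ 1239.842 keV·pm):
λ' = hc/E' = 1239.842 / 197.6082 = 6.2742 pm

Calculate the Compton shift:
Δλ = λ_C(1 - cos(122°))
Δλ = 2.4263 × (1 - cos(122°))
Δλ = 3.7121 pm

Initial wavelength:
λ = λ' - Δλ = 6.2742 - 3.7121 = 2.5622 pm

Initial energy:
E = hc/λ = 1239.842 / 2.5622 = 483.9003 keV

(Intermediate values are shown rounded; full precision is carried through to the final answer.)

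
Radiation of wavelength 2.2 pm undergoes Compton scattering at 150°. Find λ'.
6.7276 pm

Using the Compton formula: λ' = λ + λ_C(1 − cos θ)

For θ = 150°, cos θ = -√3/2 (exact) ≈ -0.8660, so:
1 − cos 150° = 1 − (-√3/2) ≈ 1.8660

Δλ = λ_C × 1.8660 = 2.4263 × 1.8660 = 4.5276 pm

λ' = 2.2 + 4.5276 = 6.7276 pm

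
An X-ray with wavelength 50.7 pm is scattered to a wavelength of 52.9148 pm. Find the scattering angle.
85.00°

First find the wavelength shift:
Δλ = λ' - λ = 52.9148 - 50.7 = 2.2148 pm

Using Δλ = λ_C(1 - cos θ), with λ_C = h/(m_e·c) ≈ 2.42631024 pm:
cos θ = 1 - Δλ/λ_C
cos θ = 1 - 2.2148/2.42631024
cos θ = 0.087174

θ = arccos(0.087174)
θ = 85.00°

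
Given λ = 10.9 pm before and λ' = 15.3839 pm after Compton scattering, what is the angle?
148.00°

First find the wavelength shift:
Δλ = λ' - λ = 15.3839 - 10.9 = 4.4839 pm

Using Δλ = λ_C(1 - cos θ), with λ_C = h/(m_e·c) ≈ 2.42631024 pm:
cos θ = 1 - Δλ/λ_C
cos θ = 1 - 4.4839/2.42631024
cos θ = -0.848032

θ = arccos(-0.848032)
θ = 148.00°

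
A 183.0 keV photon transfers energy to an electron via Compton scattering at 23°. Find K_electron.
5.0656 keV

By energy conservation: K_e = E_initial - E_final

First find the scattered photon energy:
Initial wavelength: λ = hc/E = 6.7751 pm
Compton shift: Δλ = λ_C(1 - cos(23°)) = 0.1929 pm
Final wavelength: λ' = 6.7751 + 0.1929 = 6.9680 pm
Final photon energy: E' = hc/λ' = 177.9344 keV

Electron kinetic energy:
K_e = E - E' = 183.0000 - 177.9344 = 5.0656 keV

(Intermediate values are shown rounded; full precision is carried through to the final answer.)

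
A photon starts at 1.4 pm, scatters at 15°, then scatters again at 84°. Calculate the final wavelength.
3.6554 pm

Apply Compton shift twice:

First scattering at θ₁ = 15°:
Δλ₁ = λ_C(1 - cos(15°))
Δλ₁ = 2.4263 × 0.0341
Δλ₁ = 0.0827 pm

After first scattering:
λ₁ = 1.4 + 0.0827 = 1.4827 pm

Second scattering at θ₂ = 84°:
Δλ₂ = λ_C(1 - cos(84°))
Δλ₂ = 2.4263 × 0.8955
Δλ₂ = 2.1727 pm

Final wavelength:
λ₂ = 1.4827 + 2.1727 = 3.6554 pm

Total shift: Δλ_total = 0.0827 + 2.1727 = 2.2554 pm

(Intermediate values are shown rounded; full precision is carried through to the final answer.)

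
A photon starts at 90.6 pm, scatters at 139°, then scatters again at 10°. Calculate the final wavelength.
94.8943 pm

Apply Compton shift twice:

First scattering at θ₁ = 139°:
Δλ₁ = λ_C(1 - cos(139°))
Δλ₁ = 2.4263 × 1.7547
Δλ₁ = 4.2575 pm

After first scattering:
λ₁ = 90.6 + 4.2575 = 94.8575 pm

Second scattering at θ₂ = 10°:
Δλ₂ = λ_C(1 - cos(10°))
Δλ₂ = 2.4263 × 0.0152
Δλ₂ = 0.0369 pm

Final wavelength:
λ₂ = 94.8575 + 0.0369 = 94.8943 pm

Total shift: Δλ_total = 4.2575 + 0.0369 = 4.2943 pm

(Intermediate values are shown rounded; full precision is carried through to the final answer.)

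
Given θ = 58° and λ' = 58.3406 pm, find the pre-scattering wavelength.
57.2000 pm

From λ' = λ + Δλ, we have λ = λ' - Δλ

First calculate the Compton shift:
Δλ = λ_C(1 - cos θ)
Δλ = 2.4263 × (1 - cos(58°))
Δλ = 2.4263 × 0.4701
Δλ = 1.1406 pm

Initial wavelength:
λ = λ' - Δλ
λ = 58.3406 - 1.1406
λ = 57.2000 pm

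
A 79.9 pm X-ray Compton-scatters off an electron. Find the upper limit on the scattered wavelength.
84.7526 pm (at θ = 180°)

The Compton shift is Δλ = λ_C(1 − cos θ).

Since cos θ ranges from −1 to 1, the factor (1 − cos θ) ranges from 0 to 2; the maximum shift occurs at θ = 180° (backscattering):
Δλ_max = 2λ_C = 2 × 2.4263 pm = 4.8526 pm

Maximum scattered wavelength:
λ'_max = λ₀ + Δλ_max = 79.9 + 4.8526 = 84.7526 pm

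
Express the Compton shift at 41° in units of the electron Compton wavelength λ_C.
0.2453 λ_C

The Compton shift formula is:
Δλ = λ_C(1 - cos θ)

Dividing both sides by λ_C:
Δλ/λ_C = 1 - cos θ

For θ = 41°:
Δλ/λ_C = 1 - cos(41°)
Δλ/λ_C = 1 - 0.7547
Δλ/λ_C = 0.2453

This means the shift is 0.2453 × λ_C = 0.5952 pm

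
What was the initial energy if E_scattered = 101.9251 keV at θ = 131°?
152.2001 keV

Convert final energy to wavelength (hc ≈ 1239.842 keV·pm):
λ' = hc/E' = 1239.842 / 101.9251 = 12.1642 pm

Calculate the Compton shift:
Δλ = λ_C(1 - cos(131°))
Δλ = 2.4263 × (1 - cos(131°))
Δλ = 4.0181 pm

Initial wavelength:
λ = λ' - Δλ = 12.1642 - 4.0181 = 8.1461 pm

Initial energy:
E = hc/λ = 1239.842 / 8.1461 = 152.2001 keV

(Intermediate values are shown rounded; full precision is carried through to the final answer.)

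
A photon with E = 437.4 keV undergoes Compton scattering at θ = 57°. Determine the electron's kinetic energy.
122.6729 keV

By energy conservation: K_e = E_initial - E_final

First find the scattered photon energy:
Initial wavelength: λ = hc/E = 2.8346 pm
Compton shift: Δλ = λ_C(1 - cos(57°)) = 1.1048 pm
Final wavelength: λ' = 2.8346 + 1.1048 = 3.9394 pm
Final photon energy: E' = hc/λ' = 314.7271 keV

Electron kinetic energy:
K_e = E - E' = 437.4000 - 314.7271 = 122.6729 keV

(Intermediate values are shown rounded; full precision is carried through to the final answer.)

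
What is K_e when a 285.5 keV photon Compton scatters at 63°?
66.7362 keV

By energy conservation: K_e = E_initial - E_final

First find the scattered photon energy:
Initial wavelength: λ = hc/E = 4.3427 pm
Compton shift: Δλ = λ_C(1 - cos(63°)) = 1.3248 pm
Final wavelength: λ' = 4.3427 + 1.3248 = 5.6675 pm
Final photon energy: E' = hc/λ' = 218.7638 keV

Electron kinetic energy:
K_e = E - E' = 285.5000 - 218.7638 = 66.7362 keV

(Intermediate values are shown rounded; full precision is carried through to the final answer.)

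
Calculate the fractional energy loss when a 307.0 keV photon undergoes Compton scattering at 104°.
0.4273 (or 42.73%)

Calculate initial and final photon energies:

Initial: E₀ = 307.0 keV → λ₀ = 4.0386 pm
Compton shift: Δλ = 3.0133 pm
Final wavelength: λ' = 7.0519 pm
Final energy: E' = 175.8177 keV

Fractional energy loss:
(E₀ - E')/E₀ = (307.0000 - 175.8177)/307.0000
= 131.1823/307.0000
= 0.4273
= 42.73%

(Intermediate values are shown rounded; full precision is carried through to the final answer.)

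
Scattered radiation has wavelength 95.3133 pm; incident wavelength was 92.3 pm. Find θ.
104.00°

First find the wavelength shift:
Δλ = λ' - λ = 95.3133 - 92.3 = 3.0133 pm

Using Δλ = λ_C(1 - cos θ), with λ_C = h/(m_e·c) ≈ 2.42631024 pm:
cos θ = 1 - Δλ/λ_C
cos θ = 1 - 3.0133/2.42631024
cos θ = -0.241927

θ = arccos(-0.241927)
θ = 104.00°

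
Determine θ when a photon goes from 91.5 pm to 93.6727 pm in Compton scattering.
84.00°

First find the wavelength shift:
Δλ = λ' - λ = 93.6727 - 91.5 = 2.1727 pm

Using Δλ = λ_C(1 - cos θ), with λ_C = h/(m_e·c) ≈ 2.42631024 pm:
cos θ = 1 - Δλ/λ_C
cos θ = 1 - 2.1727/2.42631024
cos θ = 0.104525

θ = arccos(0.104525)
θ = 84.00°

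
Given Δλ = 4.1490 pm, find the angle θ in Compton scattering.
135.24°

From the Compton formula Δλ = λ_C(1 - cos θ), we can solve for θ:

cos θ = 1 - Δλ/λ_C

Given:
- Δλ = 4.1490 pm
- λ_C = h/(m_e·c) ≈ 2.42631024 pm

cos θ = 1 - 4.1490/2.42631024
cos θ = 1 - 1.710004
cos θ = -0.710004

θ = arccos(-0.710004)
θ = 135.24°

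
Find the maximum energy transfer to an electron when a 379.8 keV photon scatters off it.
227.0552 keV

Maximum energy transfer occurs at θ = 180° (backscattering).

Initial photon: E₀ = 379.8 keV → λ₀ = 3.2645 pm

Maximum Compton shift (at 180°):
Δλ_max = 2λ_C = 2 × 2.4263 = 4.8526 pm

Final wavelength:
λ' = 3.2645 + 4.8526 = 8.1171 pm

Minimum photon energy (maximum energy to electron):
E'_min = hc/λ' = 152.7448 keV

Maximum electron kinetic energy:
K_max = E₀ - E'_min = 379.8000 - 152.7448 = 227.0552 keV

(Intermediate values are shown rounded; full precision is carried through to the final answer.)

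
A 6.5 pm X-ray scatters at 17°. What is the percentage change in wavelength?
1.6310%

Calculate the Compton shift:
Δλ = λ_C(1 - cos(17°))
Δλ = 2.4263 × (1 - cos(17°))
Δλ = 2.4263 × 0.0437
Δλ = 0.1060 pm

Percentage change:
(Δλ/λ₀) × 100 = (0.1060/6.5) × 100
= 1.6310%

(Intermediate values are shown rounded; full precision is carried through to the final answer.)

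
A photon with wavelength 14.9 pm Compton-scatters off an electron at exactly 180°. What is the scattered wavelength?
19.7526 pm

Using the Compton formula: λ' = λ + λ_C(1 − cos θ)

For θ = 180°, cos θ = -1 (exact) = -1.0000, so:
1 − cos 180° = 1 − (-1) = 2.0000

Δλ = λ_C × 2.0000 = 2.4263 × 2.0000 = 4.8526 pm

λ' = 14.9 + 4.8526 = 19.7526 pm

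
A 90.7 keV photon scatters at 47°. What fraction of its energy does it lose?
0.0534 (or 5.34%)

Calculate initial and final photon energies:

Initial: E₀ = 90.7 keV → λ₀ = 13.6697 pm
Compton shift: Δλ = 0.7716 pm
Final wavelength: λ' = 14.4413 pm
Final energy: E' = 85.8541 keV

Fractional energy loss:
(E₀ - E')/E₀ = (90.7000 - 85.8541)/90.7000
= 4.8459/90.7000
= 0.0534
= 5.34%

(Intermediate values are shown rounded; full precision is carried through to the final answer.)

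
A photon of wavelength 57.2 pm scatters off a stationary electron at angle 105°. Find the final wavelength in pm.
60.2543 pm

Using the Compton scattering formula:
λ' = λ + Δλ = λ + λ_C(1 - cos θ)

Given:
- Initial wavelength λ = 57.2 pm
- Scattering angle θ = 105°
- Compton wavelength λ_C ≈ 2.4263 pm

Calculate the shift:
Δλ = 2.4263 × (1 - cos(105°))
Δλ = 2.4263 × 1.2588
Δλ = 3.0543 pm

Final wavelength:
λ' = 57.2 + 3.0543 = 60.2543 pm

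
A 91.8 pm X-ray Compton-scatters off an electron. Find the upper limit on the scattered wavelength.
96.6526 pm (at θ = 180°)

The Compton shift is Δλ = λ_C(1 − cos θ).

Since cos θ ranges from −1 to 1, the factor (1 − cos θ) ranges from 0 to 2; the maximum shift occurs at θ = 180° (backscattering):
Δλ_max = 2λ_C = 2 × 2.4263 pm = 4.8526 pm

Maximum scattered wavelength:
λ'_max = λ₀ + Δλ_max = 91.8 + 4.8526 = 96.6526 pm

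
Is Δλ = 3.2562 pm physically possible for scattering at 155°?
No, inconsistent

Calculate the expected shift for θ = 155°:

Δλ_expected = λ_C(1 - cos(155°))
Δλ_expected = 2.4263 × (1 - cos(155°))
Δλ_expected = 2.4263 × 1.9063
Δλ_expected = 4.6253 pm

Given shift: 3.2562 pm
Expected shift: 4.6253 pm
Difference: 1.3691 pm

The values do not match. The given shift corresponds to θ ≈ 110.0°, not 155°.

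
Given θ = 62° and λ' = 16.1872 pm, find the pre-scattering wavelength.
14.9000 pm

From λ' = λ + Δλ, we have λ = λ' - Δλ

First calculate the Compton shift:
Δλ = λ_C(1 - cos θ)
Δλ = 2.4263 × (1 - cos(62°))
Δλ = 2.4263 × 0.5305
Δλ = 1.2872 pm

Initial wavelength:
λ = λ' - Δλ
λ = 16.1872 - 1.2872
λ = 14.9000 pm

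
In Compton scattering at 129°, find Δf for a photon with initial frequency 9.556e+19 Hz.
5.328e+19 Hz (decrease)

Convert frequency to wavelength (c = 299792458 m/s):
λ₀ = c/f₀ = 299792458/9.556e+19 = 3.1372170e-12 m = 3.1372 pm

Calculate Compton shift:
Δλ = λ_C(1 - cos(129°)) = 3.9532 pm

Final wavelength:
λ' = λ₀ + Δλ = 3.1372 + 3.9532 = 7.0905 pm

Final frequency:
f' = c/λ' = 299792458/7.0904538e-12 = 4.2281139e+19 Hz

Frequency shift (decrease):
Δf = f₀ - f' = 9.556e+19 - 4.2281139e+19 = 5.328e+19 Hz

(Intermediate values are shown rounded; full precision is carried through to the final answer.)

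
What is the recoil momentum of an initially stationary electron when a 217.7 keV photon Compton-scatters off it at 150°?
1.7550e-22 kg·m/s

The electron is initially at rest, so by conservation of momentum:
p⃗_e = p⃗₀ − p⃗'  (incident photon momentum minus scattered photon momentum)

Photon momentum magnitudes (p = h/λ = E/c):
λ₀ = hc/E₀ = 5.6952 pm → p₀ = h/λ₀ = 1.1635e-22 kg·m/s
Δλ = λ_C(1 − cos 150°) = 4.5276 pm
λ' = 10.2227 pm → p' = h/λ' = 6.4817e-23 kg·m/s

The scattered photon makes angle θ = 150° with the incident direction, so by the law of cosines:
|p⃗_e|² = p₀² + p'² − 2p₀p'cos θ
|p⃗_e|² = (1.1635e-22)² + (6.4817e-23)² − 2·1.1635e-22·6.4817e-23·cos(150°)
|p⃗_e| = 1.7550e-22 kg·m/s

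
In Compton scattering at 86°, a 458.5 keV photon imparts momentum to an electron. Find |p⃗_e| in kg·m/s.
2.7077e-22 kg·m/s

The electron is initially at rest, so by conservation of momentum:
p⃗_e = p⃗₀ − p⃗'  (incident photon momentum minus scattered photon momentum)

Photon momentum magnitudes (p = h/λ = E/c):
λ₀ = hc/E₀ = 2.7041 pm → p₀ = h/λ₀ = 2.4504e-22 kg·m/s
Δλ = λ_C(1 − cos 86°) = 2.2571 pm
λ' = 4.9612 pm → p' = h/λ' = 1.3356e-22 kg·m/s

The scattered photon makes angle θ = 86° with the incident direction, so by the law of cosines:
|p⃗_e|² = p₀² + p'² − 2p₀p'cos θ
|p⃗_e|² = (2.4504e-22)² + (1.3356e-22)² − 2·2.4504e-22·1.3356e-22·cos(86°)
|p⃗_e| = 2.7077e-22 kg·m/s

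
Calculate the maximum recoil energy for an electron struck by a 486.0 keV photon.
318.5383 keV

Maximum energy transfer occurs at θ = 180° (backscattering).

Initial photon: E₀ = 486.0 keV → λ₀ = 2.5511 pm

Maximum Compton shift (at 180°):
Δλ_max = 2λ_C = 2 × 2.4263 = 4.8526 pm

Final wavelength:
λ' = 2.5511 + 4.8526 = 7.4037 pm

Minimum photon energy (maximum energy to electron):
E'_min = hc/λ' = 167.4617 keV

Maximum electron kinetic energy:
K_max = E₀ - E'_min = 486.0000 - 167.4617 = 318.5383 keV

(Intermediate values are shown rounded; full precision is carried through to the final answer.)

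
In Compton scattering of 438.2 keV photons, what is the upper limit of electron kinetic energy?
276.8046 keV

Maximum energy transfer occurs at θ = 180° (backscattering).

Initial photon: E₀ = 438.2 keV → λ₀ = 2.8294 pm

Maximum Compton shift (at 180°):
Δλ_max = 2λ_C = 2 × 2.4263 = 4.8526 pm

Final wavelength:
λ' = 2.8294 + 4.8526 = 7.6820 pm

Minimum photon energy (maximum energy to electron):
E'_min = hc/λ' = 161.3954 keV

Maximum electron kinetic energy:
K_max = E₀ - E'_min = 438.2000 - 161.3954 = 276.8046 keV

(Intermediate values are shown rounded; full precision is carried through to the final answer.)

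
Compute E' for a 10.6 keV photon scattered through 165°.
10.1847 keV

First convert energy to wavelength:
λ = hc/E, with hc ≈ 1239.842 keV·pm (i.e. 1239.842 eV·nm)

For E = 10.6 keV = 10600 eV:
λ = 1239.842 keV·pm / 10.6 keV
λ = 116.9662 pm

Calculate the Compton shift:
Δλ = λ_C(1 - cos(165°)) = 2.4263 × 1.9659
Δλ = 4.7699 pm

Final wavelength:
λ' = 116.9662 + 4.7699 = 121.7362 pm

Final energy:
E' = hc/λ' = 1239.842 / 121.7362 = 10.1847 keV

(Intermediate values are shown rounded; full precision is carried through to the final answer.)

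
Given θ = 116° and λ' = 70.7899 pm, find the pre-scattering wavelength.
67.3000 pm

From λ' = λ + Δλ, we have λ = λ' - Δλ

First calculate the Compton shift:
Δλ = λ_C(1 - cos θ)
Δλ = 2.4263 × (1 - cos(116°))
Δλ = 2.4263 × 1.4384
Δλ = 3.4899 pm

Initial wavelength:
λ = λ' - Δλ
λ = 70.7899 - 3.4899
λ = 67.3000 pm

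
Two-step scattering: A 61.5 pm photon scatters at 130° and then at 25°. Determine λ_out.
65.7132 pm

Apply Compton shift twice:

First scattering at θ₁ = 130°:
Δλ₁ = λ_C(1 - cos(130°))
Δλ₁ = 2.4263 × 1.6428
Δλ₁ = 3.9859 pm

After first scattering:
λ₁ = 61.5 + 3.9859 = 65.4859 pm

Second scattering at θ₂ = 25°:
Δλ₂ = λ_C(1 - cos(25°))
Δλ₂ = 2.4263 × 0.0937
Δλ₂ = 0.2273 pm

Final wavelength:
λ₂ = 65.4859 + 0.2273 = 65.7132 pm

Total shift: Δλ_total = 3.9859 + 0.2273 = 4.2132 pm

(Intermediate values are shown rounded; full precision is carried through to the final answer.)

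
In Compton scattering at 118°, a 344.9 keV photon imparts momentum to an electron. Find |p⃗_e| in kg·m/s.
2.4198e-22 kg·m/s

The electron is initially at rest, so by conservation of momentum:
p⃗_e = p⃗₀ − p⃗'  (incident photon momentum minus scattered photon momentum)

Photon momentum magnitudes (p = h/λ = E/c):
λ₀ = hc/E₀ = 3.5948 pm → p₀ = h/λ₀ = 1.8432e-22 kg·m/s
Δλ = λ_C(1 − cos 118°) = 3.5654 pm
λ' = 7.1602 pm → p' = h/λ' = 9.2541e-23 kg·m/s

The scattered photon makes angle θ = 118° with the incident direction, so by the law of cosines:
|p⃗_e|² = p₀² + p'² − 2p₀p'cos θ
|p⃗_e|² = (1.8432e-22)² + (9.2541e-23)² − 2·1.8432e-22·9.2541e-23·cos(118°)
|p⃗_e| = 2.4198e-22 kg·m/s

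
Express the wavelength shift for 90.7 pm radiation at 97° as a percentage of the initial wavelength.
3.0011%

Calculate the Compton shift:
Δλ = λ_C(1 - cos(97°))
Δλ = 2.4263 × (1 - cos(97°))
Δλ = 2.4263 × 1.1219
Δλ = 2.7220 pm

Percentage change:
(Δλ/λ₀) × 100 = (2.7220/90.7) × 100
= 3.0011%

(Intermediate values are shown rounded; full precision is carried through to the final answer.)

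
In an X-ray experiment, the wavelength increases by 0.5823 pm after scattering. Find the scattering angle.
40.54°

From the Compton formula Δλ = λ_C(1 - cos θ), we can solve for θ:

cos θ = 1 - Δλ/λ_C

Given:
- Δλ = 0.5823 pm
- λ_C = h/(m_e·c) ≈ 2.42631024 pm

cos θ = 1 - 0.5823/2.42631024
cos θ = 1 - 0.239994
cos θ = 0.760006

θ = arccos(0.760006)
θ = 40.54°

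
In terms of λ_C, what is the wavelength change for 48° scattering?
0.3309 λ_C

The Compton shift formula is:
Δλ = λ_C(1 - cos θ)

Dividing both sides by λ_C:
Δλ/λ_C = 1 - cos θ

For θ = 48°:
Δλ/λ_C = 1 - cos(48°)
Δλ/λ_C = 1 - 0.6691
Δλ/λ_C = 0.3309

This means the shift is 0.3309 × λ_C = 0.8028 pm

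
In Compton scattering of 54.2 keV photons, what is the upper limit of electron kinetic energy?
9.4855 keV

Maximum energy transfer occurs at θ = 180° (backscattering).

Initial photon: E₀ = 54.2 keV → λ₀ = 22.8753 pm

Maximum Compton shift (at 180°):
Δλ_max = 2λ_C = 2 × 2.4263 = 4.8526 pm

Final wavelength:
λ' = 22.8753 + 4.8526 = 27.7279 pm

Minimum photon energy (maximum energy to electron):
E'_min = hc/λ' = 44.7145 keV

Maximum electron kinetic energy:
K_max = E₀ - E'_min = 54.2000 - 44.7145 = 9.4855 keV

(Intermediate values are shown rounded; full precision is carried through to the final answer.)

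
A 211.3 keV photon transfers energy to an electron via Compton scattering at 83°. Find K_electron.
56.2869 keV

By energy conservation: K_e = E_initial - E_final

First find the scattered photon energy:
Initial wavelength: λ = hc/E = 5.8677 pm
Compton shift: Δλ = λ_C(1 - cos(83°)) = 2.1306 pm
Final wavelength: λ' = 5.8677 + 2.1306 = 7.9983 pm
Final photon energy: E' = hc/λ' = 155.0131 keV

Electron kinetic energy:
K_e = E - E' = 211.3000 - 155.0131 = 56.2869 keV

(Intermediate values are shown rounded; full precision is carried through to the final answer.)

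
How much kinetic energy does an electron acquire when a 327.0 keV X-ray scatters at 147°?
176.7662 keV

By energy conservation: K_e = E_initial - E_final

First find the scattered photon energy:
Initial wavelength: λ = hc/E = 3.7916 pm
Compton shift: Δλ = λ_C(1 - cos(147°)) = 4.4612 pm
Final wavelength: λ' = 3.7916 + 4.4612 = 8.2528 pm
Final photon energy: E' = hc/λ' = 150.2338 keV

Electron kinetic energy:
K_e = E - E' = 327.0000 - 150.2338 = 176.7662 keV

(Intermediate values are shown rounded; full precision is carried through to the final answer.)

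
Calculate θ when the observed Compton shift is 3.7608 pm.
123.37°

From the Compton formula Δλ = λ_C(1 - cos θ), we can solve for θ:

cos θ = 1 - Δλ/λ_C

Given:
- Δλ = 3.7608 pm
- λ_C = h/(m_e·c) ≈ 2.42631024 pm

cos θ = 1 - 3.7608/2.42631024
cos θ = 1 - 1.550008
cos θ = -0.550008

θ = arccos(-0.550008)
θ = 123.37°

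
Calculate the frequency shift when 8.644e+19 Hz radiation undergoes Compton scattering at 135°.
4.705e+19 Hz (decrease)

Convert frequency to wavelength (c = 299792458 m/s):
λ₀ = c/f₀ = 299792458/8.644e+19 = 3.4682145e-12 m = 3.4682 pm

Calculate Compton shift:
Δλ = λ_C(1 - cos(135°)) = 4.1420 pm

Final wavelength:
λ' = λ₀ + Δλ = 3.4682 + 4.1420 = 7.6102 pm

Final frequency:
f' = c/λ' = 299792458/7.6101851e-12 = 3.9393583e+19 Hz

Frequency shift (decrease):
Δf = f₀ - f' = 8.644e+19 - 3.9393583e+19 = 4.705e+19 Hz

(Intermediate values are shown rounded; full precision is carried through to the final answer.)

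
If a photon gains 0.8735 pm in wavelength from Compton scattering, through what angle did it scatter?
50.21°

From the Compton formula Δλ = λ_C(1 - cos θ), we can solve for θ:

cos θ = 1 - Δλ/λ_C

Given:
- Δλ = 0.8735 pm
- λ_C = h/(m_e·c) ≈ 2.42631024 pm

cos θ = 1 - 0.8735/2.42631024
cos θ = 1 - 0.360012
cos θ = 0.639988

θ = arccos(0.639988)
θ = 50.21°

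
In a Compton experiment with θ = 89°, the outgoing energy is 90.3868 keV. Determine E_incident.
109.4000 keV

Convert final energy to wavelength (hc ≈ 1239.842 keV·pm):
λ' = hc/E' = 1239.842 / 90.3868 = 13.7171 pm

Calculate the Compton shift:
Δλ = λ_C(1 - cos(89°))
Δλ = 2.4263 × (1 - cos(89°))
Δλ = 2.3840 pm

Initial wavelength:
λ = λ' - Δλ = 13.7171 - 2.3840 = 11.3331 pm

Initial energy:
E = hc/λ = 1239.842 / 11.3331 = 109.4000 keV

(Intermediate values are shown rounded; full precision is carried through to the final answer.)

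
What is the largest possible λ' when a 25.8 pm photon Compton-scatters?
30.6526 pm (at θ = 180°)

The Compton shift is Δλ = λ_C(1 − cos θ).

Since cos θ ranges from −1 to 1, the factor (1 − cos θ) ranges from 0 to 2; the maximum shift occurs at θ = 180° (backscattering):
Δλ_max = 2λ_C = 2 × 2.4263 pm = 4.8526 pm

Maximum scattered wavelength:
λ'_max = λ₀ + Δλ_max = 25.8 + 4.8526 = 30.6526 pm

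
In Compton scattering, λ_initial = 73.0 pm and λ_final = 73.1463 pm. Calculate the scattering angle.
20.00°

First find the wavelength shift:
Δλ = λ' - λ = 73.1463 - 73.0 = 0.1463 pm

Using Δλ = λ_C(1 - cos θ), with λ_C = h/(m_e·c) ≈ 2.42631024 pm:
cos θ = 1 - Δλ/λ_C
cos θ = 1 - 0.1463/2.42631024
cos θ = 0.939703

θ = arccos(0.939703)
θ = 20.00°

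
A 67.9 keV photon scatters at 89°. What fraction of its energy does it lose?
0.1155 (or 11.55%)

Calculate initial and final photon energies:

Initial: E₀ = 67.9 keV → λ₀ = 18.2598 pm
Compton shift: Δλ = 2.3840 pm
Final wavelength: λ' = 20.6438 pm
Final energy: E' = 60.0588 keV

Fractional energy loss:
(E₀ - E')/E₀ = (67.9000 - 60.0588)/67.9000
= 7.8412/67.9000
= 0.1155
= 11.55%

(Intermediate values are shown rounded; full precision is carried through to the final answer.)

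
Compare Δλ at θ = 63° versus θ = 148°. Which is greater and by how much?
148° produces the larger shift by a factor of 3.385

Calculate both shifts using Δλ = λ_C(1 - cos θ):

For θ₁ = 63°:
Δλ₁ = 2.4263 × (1 - cos(63°))
Δλ₁ = 2.4263 × 0.5460
Δλ₁ = 1.3248 pm

For θ₂ = 148°:
Δλ₂ = 2.4263 × (1 - cos(148°))
Δλ₂ = 2.4263 × 1.8480
Δλ₂ = 4.4839 pm

The 148° angle produces the larger shift.
Ratio: 4.4839/1.3248 = 3.385

(Intermediate values are shown rounded; full precision is carried through to the final answer.)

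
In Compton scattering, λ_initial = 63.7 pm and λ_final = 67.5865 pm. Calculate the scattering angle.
127.00°

First find the wavelength shift:
Δλ = λ' - λ = 67.5865 - 63.7 = 3.8865 pm

Using Δλ = λ_C(1 - cos θ), with λ_C = h/(m_e·c) ≈ 2.42631024 pm:
cos θ = 1 - Δλ/λ_C
cos θ = 1 - 3.8865/2.42631024
cos θ = -0.601815

θ = arccos(-0.601815)
θ = 127.00°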